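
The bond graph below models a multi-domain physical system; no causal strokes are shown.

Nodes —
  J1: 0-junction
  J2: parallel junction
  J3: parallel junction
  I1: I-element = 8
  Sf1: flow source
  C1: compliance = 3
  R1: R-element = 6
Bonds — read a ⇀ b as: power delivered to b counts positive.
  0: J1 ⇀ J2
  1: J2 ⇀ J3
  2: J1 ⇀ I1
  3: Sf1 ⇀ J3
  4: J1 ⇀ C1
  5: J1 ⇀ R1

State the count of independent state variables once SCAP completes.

2  (C1, I1 all integral)

bond 3 |Sf1  (Sf1 (Sf) sets flow on bond)
bond 1 |J3  (J3: last free bond brings effort in)
bond 0 |J2  (J2 needs exactly one e-in)
bond 2 |I1  (prefer integral on I1)
bond 4 |J1  (C1 outputs effort q/C1)
bond 5 |R1  (common-e at J1 fixed by 4)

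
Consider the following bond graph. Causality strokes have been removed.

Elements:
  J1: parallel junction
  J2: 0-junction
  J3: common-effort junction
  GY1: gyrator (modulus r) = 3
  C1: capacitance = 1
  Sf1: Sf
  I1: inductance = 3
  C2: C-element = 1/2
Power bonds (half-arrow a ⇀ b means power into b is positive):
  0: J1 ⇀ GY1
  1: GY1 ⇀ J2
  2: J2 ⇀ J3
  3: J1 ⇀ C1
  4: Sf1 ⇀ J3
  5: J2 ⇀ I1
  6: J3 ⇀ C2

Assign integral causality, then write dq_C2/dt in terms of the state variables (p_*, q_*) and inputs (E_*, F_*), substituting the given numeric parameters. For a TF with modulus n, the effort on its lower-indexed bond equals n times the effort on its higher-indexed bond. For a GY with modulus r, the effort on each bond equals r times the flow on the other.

dq_C2/dt = F_Sf1 - p_I1/3 + q_C1/3

#4 |Sf1  (source Sf1 imposes f)
#3 |J1  (C1 outputs effort q/C1)
#0 |GY1  (common-e at J1 fixed by 3)
#1 |GY1  (GY1: gyrator matches bond 0)
#5 |I1  (prefer integral on I1)
#2 |J2  (J2 needs exactly one e-in)
#6 |J3  (closing 0-jn rule on J3)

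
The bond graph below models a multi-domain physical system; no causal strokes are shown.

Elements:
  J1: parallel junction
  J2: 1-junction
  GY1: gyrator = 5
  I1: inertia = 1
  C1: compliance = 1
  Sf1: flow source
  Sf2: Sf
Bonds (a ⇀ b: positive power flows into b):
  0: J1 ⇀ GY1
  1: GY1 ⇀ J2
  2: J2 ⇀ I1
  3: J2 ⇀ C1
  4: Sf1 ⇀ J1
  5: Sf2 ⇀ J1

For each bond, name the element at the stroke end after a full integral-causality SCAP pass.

β4 →Sf1  (Sf1: flow source, stroke at near end)
β5 →Sf2  (Sf2 fixes flow; stroke at Sf2)
β0 →J1  (closing 0-jn rule on J1)
β1 →J2  (GY1 both-in/both-out from 0)
β2 →I1  (I1 outputs flow p/I1)
β3 →J2  (J2 flow already set via bond 2)

#0 |J1
#1 |J2
#2 |I1
#3 |J2
#4 |Sf1
#5 |Sf2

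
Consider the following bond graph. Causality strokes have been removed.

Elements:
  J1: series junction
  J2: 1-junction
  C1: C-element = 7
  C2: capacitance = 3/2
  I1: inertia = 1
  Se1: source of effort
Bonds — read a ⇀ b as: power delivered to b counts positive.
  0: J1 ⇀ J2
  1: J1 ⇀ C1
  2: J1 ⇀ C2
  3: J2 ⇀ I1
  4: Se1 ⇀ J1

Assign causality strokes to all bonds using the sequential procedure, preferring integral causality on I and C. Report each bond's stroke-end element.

bond 4 →J1  (Se1 fixes effort; stroke away)
bond 1 →J1  (C1 outputs effort q/C1)
bond 2 →J1  (C2: C, integral causality)
bond 0 →J2  (J1 needs exactly one f-in)
bond 3 →I1  (only one flow-in slot at J2)

bond 0 →J2
bond 1 →J1
bond 2 →J1
bond 3 →I1
bond 4 →J1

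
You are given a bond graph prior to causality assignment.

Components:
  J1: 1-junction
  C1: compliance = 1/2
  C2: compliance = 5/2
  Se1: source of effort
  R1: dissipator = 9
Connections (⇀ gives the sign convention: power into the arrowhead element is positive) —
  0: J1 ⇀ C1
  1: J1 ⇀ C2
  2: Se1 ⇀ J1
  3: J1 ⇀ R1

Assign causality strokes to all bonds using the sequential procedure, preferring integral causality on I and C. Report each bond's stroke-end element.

bond 0 →J1
bond 1 →J1
bond 2 →J1
bond 3 →R1

bond 2 |J1  (Se1: effort source, stroke at far end)
bond 0 |J1  (C1 outputs effort q/C1)
bond 1 |J1  (C2 outputs effort q/C2)
bond 3 |R1  (only one flow-in slot at J1)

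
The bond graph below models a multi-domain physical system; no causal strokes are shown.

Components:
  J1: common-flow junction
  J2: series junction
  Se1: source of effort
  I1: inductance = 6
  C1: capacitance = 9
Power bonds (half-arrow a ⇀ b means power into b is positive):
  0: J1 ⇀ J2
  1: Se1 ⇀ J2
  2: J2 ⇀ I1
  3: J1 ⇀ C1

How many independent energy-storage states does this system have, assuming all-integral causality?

bond 1 |J2  (source Se1 imposes e)
bond 2 |I1  (prefer integral on I1)
bond 0 |J2  (common-f at J2 fixed by 2)
bond 3 |J1  (J1: bond 0 brought flow, rest push out)

2  (C1, I1 all integral)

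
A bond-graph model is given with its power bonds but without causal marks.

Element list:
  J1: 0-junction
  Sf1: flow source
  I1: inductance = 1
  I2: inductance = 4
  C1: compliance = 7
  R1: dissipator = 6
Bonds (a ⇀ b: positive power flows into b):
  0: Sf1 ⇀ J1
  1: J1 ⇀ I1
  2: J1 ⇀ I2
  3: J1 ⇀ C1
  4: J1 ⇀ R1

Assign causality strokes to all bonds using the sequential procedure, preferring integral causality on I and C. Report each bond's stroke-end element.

b0 |Sf1
b1 |I1
b2 |I2
b3 |J1
b4 |R1

β0 stroke at Sf1  (source Sf1 imposes f)
β1 stroke at I1  (I1 integral (f out))
β2 stroke at I2  (I2 outputs flow p/I2)
β3 stroke at J1  (C1 outputs effort q/C1)
β4 stroke at R1  (0-jn J1 has e-setter on 3)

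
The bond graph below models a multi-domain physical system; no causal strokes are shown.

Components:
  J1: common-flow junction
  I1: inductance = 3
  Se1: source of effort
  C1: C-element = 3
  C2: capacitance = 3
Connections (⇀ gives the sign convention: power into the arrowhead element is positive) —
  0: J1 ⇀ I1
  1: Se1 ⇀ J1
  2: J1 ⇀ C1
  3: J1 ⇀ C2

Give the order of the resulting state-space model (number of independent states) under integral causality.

b1 |J1  (source Se1 imposes e)
b0 |I1  (I1: I, integral causality)
b2 |J1  (common-f at J1 fixed by 0)
b3 |J1  (common-f at J1 fixed by 0)

3  (C1, C2, I1 all integral)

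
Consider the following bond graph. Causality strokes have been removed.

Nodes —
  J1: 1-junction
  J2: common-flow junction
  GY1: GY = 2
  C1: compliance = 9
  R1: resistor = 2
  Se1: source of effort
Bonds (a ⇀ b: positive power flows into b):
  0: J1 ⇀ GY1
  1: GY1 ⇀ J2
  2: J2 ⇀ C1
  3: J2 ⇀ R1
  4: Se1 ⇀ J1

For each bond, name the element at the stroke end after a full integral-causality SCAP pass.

bond 4 stroke at J1  (Se1: effort source, stroke at far end)
bond 0 stroke at GY1  (only one flow-in slot at J1)
bond 1 stroke at GY1  (GY1: gyrator matches bond 0)
bond 2 stroke at J2  (J2: bond 1 brought flow, rest push out)
bond 3 stroke at J2  (1-jn J2 has f-setter on 1)

β0 stroke→GY1
β1 stroke→GY1
β2 stroke→J2
β3 stroke→J2
β4 stroke→J1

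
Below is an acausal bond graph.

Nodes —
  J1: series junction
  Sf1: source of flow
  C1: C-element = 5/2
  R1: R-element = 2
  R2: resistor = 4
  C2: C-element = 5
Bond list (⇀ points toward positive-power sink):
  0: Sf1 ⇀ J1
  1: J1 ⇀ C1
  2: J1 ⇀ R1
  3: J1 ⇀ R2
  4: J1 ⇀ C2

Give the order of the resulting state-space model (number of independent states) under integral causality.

β0 →Sf1  (Sf1 fixes flow; stroke at Sf1)
β1 →J1  (J1: bond 0 brought flow, rest push out)
β2 →J1  (J1 flow already set via bond 0)
β3 →J1  (common-f at J1 fixed by 0)
β4 →J1  (J1: bond 0 brought flow, rest push out)

2  (C1, C2 all integral)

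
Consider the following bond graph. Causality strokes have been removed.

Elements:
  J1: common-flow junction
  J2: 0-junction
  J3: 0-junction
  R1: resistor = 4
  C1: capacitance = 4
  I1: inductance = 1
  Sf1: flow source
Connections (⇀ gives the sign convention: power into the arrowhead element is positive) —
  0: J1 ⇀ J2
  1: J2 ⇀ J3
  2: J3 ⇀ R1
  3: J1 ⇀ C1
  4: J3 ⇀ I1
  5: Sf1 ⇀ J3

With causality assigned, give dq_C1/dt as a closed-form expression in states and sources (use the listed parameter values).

dq_C1/dt = -F_Sf1 + p_I1 - q_C1/16

#5 |Sf1  (Sf1 (Sf) sets flow on bond)
#3 |J1  (C1: C, integral causality)
#0 |J2  (closing 1-jn rule on J1)
#1 |J3  (J2 effort already set via bond 0)
#2 |R1  (common-e at J3 fixed by 1)
#4 |I1  (common-e at J3 fixed by 1)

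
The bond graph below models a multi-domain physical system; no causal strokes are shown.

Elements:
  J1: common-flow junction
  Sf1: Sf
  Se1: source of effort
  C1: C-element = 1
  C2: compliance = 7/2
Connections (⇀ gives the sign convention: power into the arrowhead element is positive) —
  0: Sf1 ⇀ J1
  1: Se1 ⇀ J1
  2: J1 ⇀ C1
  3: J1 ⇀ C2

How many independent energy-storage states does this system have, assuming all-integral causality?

bond 0 stroke→Sf1  (source Sf1 imposes f)
bond 1 stroke→J1  (Se1 fixes effort; stroke away)
bond 2 stroke→J1  (J1: bond 0 brought flow, rest push out)
bond 3 stroke→J1  (J1 flow already set via bond 0)

2  (C1, C2 all integral)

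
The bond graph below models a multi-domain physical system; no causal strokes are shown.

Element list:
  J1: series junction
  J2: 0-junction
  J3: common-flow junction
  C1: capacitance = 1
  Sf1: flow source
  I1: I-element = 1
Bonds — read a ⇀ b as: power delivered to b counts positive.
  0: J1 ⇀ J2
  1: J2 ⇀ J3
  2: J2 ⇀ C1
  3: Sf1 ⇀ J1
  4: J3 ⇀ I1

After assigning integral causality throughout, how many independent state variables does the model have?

b3 stroke→Sf1  (Sf1 fixes flow; stroke at Sf1)
b0 stroke→J1  (J1 flow already set via bond 3)
b2 stroke→J2  (prefer integral on C1)
b1 stroke→J3  (J2 effort already set via bond 2)
b4 stroke→I1  (closing 1-jn rule on J3)

2  (C1, I1 all integral)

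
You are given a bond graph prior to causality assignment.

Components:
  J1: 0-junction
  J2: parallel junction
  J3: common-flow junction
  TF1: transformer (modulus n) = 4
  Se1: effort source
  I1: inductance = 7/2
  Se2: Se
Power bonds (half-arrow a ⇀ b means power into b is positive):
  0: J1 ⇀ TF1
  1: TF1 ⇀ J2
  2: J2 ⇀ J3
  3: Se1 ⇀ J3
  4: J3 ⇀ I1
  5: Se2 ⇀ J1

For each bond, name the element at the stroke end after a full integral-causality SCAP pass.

#0 stroke→TF1
#1 stroke→J2
#2 stroke→J3
#3 stroke→J3
#4 stroke→I1
#5 stroke→J1

bond 3 stroke→J3  (Se1 fixes effort; stroke away)
bond 5 stroke→J1  (Se2 fixes effort; stroke away)
bond 0 stroke→TF1  (J1: bond 5 brought effort, rest push out)
bond 1 stroke→J2  (TF1 one-in-one-out from 0)
bond 2 stroke→J3  (common-e at J2 fixed by 1)
bond 4 stroke→I1  (J3 needs exactly one f-in)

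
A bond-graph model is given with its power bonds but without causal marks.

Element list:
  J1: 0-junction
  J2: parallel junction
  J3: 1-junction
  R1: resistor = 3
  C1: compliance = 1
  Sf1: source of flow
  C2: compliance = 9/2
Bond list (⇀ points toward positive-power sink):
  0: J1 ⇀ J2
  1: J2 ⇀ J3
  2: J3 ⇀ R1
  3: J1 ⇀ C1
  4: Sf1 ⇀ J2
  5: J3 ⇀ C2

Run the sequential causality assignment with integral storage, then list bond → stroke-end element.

β4 |Sf1  (Sf1: flow source, stroke at near end)
β3 |J1  (C1 integral (e out))
β0 |J2  (common-e at J1 fixed by 3)
β1 |J3  (common-e at J2 fixed by 0)
β5 |J3  (C2 outputs effort q/C2)
β2 |R1  (only one flow-in slot at J3)

#0 |J2
#1 |J3
#2 |R1
#3 |J1
#4 |Sf1
#5 |J3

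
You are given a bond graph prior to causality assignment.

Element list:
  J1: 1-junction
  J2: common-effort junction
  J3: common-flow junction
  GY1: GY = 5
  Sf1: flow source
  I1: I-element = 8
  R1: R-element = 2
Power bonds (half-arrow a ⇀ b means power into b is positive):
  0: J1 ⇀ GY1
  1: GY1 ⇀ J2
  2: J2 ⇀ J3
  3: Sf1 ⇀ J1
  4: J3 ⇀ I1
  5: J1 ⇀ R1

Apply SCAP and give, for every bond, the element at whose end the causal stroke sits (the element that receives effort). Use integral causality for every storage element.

#0 stroke at J1
#1 stroke at J2
#2 stroke at J3
#3 stroke at Sf1
#4 stroke at I1
#5 stroke at J1

β3 stroke→Sf1  (Sf1 fixes flow; stroke at Sf1)
β0 stroke→J1  (1-jn J1 has f-setter on 3)
β5 stroke→J1  (common-f at J1 fixed by 3)
β1 stroke→J2  (GY1: gyrator matches bond 0)
β2 stroke→J3  (common-e at J2 fixed by 1)
β4 stroke→I1  (closing 1-jn rule on J3)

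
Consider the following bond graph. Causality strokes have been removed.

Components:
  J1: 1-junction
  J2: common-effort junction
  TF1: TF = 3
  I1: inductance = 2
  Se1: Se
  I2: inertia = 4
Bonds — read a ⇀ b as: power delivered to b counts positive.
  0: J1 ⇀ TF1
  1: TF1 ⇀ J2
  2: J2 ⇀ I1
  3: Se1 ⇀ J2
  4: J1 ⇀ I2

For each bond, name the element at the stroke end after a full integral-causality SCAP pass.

β0 stroke at J1
β1 stroke at TF1
β2 stroke at I1
β3 stroke at J2
β4 stroke at I2

b3 |J2  (source Se1 imposes e)
b1 |TF1  (J2 effort already set via bond 3)
b2 |I1  (0-jn J2 has e-setter on 3)
b0 |J1  (TF1: transformer flips bond 1)
b4 |I2  (only one flow-in slot at J1)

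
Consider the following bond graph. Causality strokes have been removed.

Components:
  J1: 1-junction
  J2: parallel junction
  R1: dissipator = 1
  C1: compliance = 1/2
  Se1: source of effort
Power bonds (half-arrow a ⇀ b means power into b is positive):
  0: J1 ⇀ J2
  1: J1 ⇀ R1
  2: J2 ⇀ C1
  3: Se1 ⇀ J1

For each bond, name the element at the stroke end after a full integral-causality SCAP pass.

#0 stroke→J1
#1 stroke→R1
#2 stroke→J2
#3 stroke→J1

bond 3 stroke→J1  (source Se1 imposes e)
bond 2 stroke→J2  (C1 outputs effort q/C1)
bond 0 stroke→J1  (common-e at J2 fixed by 2)
bond 1 stroke→R1  (J1: last free bond brings flow in)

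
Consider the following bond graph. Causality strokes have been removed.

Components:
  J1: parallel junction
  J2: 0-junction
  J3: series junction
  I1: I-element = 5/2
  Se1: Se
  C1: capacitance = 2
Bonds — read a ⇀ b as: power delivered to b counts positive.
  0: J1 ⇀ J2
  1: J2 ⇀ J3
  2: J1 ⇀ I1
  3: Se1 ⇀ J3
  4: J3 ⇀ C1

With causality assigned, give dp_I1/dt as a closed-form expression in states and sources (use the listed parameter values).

dp_I1/dt = -E_Se1 + q_C1/2

b3 stroke→J3  (source Se1 imposes e)
b2 stroke→I1  (I1 outputs flow p/I1)
b0 stroke→J1  (J1 needs exactly one e-in)
b1 stroke→J2  (J2 needs exactly one e-in)
b4 stroke→J3  (common-f at J3 fixed by 1)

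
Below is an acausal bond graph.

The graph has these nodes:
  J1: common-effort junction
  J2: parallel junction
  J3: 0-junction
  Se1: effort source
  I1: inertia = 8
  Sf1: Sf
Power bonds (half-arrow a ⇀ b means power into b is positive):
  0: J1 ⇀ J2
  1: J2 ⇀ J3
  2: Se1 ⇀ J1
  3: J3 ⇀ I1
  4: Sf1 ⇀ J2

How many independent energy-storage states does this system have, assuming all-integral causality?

b2 stroke→J1  (source Se1 imposes e)
b4 stroke→Sf1  (source Sf1 imposes f)
b0 stroke→J2  (J1 effort already set via bond 2)
b1 stroke→J3  (0-jn J2 has e-setter on 0)
b3 stroke→I1  (0-jn J3 has e-setter on 1)

1  (I1 all integral)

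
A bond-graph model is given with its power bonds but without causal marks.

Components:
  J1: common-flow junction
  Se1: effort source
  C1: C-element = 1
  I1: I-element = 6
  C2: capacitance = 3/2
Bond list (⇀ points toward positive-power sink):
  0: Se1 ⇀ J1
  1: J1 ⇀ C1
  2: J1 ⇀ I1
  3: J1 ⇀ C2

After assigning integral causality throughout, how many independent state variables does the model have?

3  (C1, C2, I1 all integral)

β0 stroke at J1  (Se1 (Se) sets effort on bond)
β1 stroke at J1  (C1: C, integral causality)
β2 stroke at I1  (I1 integral (f out))
β3 stroke at J1  (common-f at J1 fixed by 2)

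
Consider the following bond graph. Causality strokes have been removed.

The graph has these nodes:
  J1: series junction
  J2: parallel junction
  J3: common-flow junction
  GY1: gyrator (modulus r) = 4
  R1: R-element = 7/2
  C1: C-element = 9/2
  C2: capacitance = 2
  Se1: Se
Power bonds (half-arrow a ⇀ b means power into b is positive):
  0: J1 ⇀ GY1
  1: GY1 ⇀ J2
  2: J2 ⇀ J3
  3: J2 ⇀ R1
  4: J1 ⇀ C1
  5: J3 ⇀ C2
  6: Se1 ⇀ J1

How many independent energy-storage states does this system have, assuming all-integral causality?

b6 |J1  (Se1 fixes effort; stroke away)
b4 |J1  (C1 integral (e out))
b0 |GY1  (closing 1-jn rule on J1)
b1 |GY1  (GY GY1: same side as bond 0)
b5 |J3  (C2 outputs effort q/C2)
b2 |J2  (closing 1-jn rule on J3)
b3 |R1  (0-jn J2 has e-setter on 2)

2  (C1, C2 all integral)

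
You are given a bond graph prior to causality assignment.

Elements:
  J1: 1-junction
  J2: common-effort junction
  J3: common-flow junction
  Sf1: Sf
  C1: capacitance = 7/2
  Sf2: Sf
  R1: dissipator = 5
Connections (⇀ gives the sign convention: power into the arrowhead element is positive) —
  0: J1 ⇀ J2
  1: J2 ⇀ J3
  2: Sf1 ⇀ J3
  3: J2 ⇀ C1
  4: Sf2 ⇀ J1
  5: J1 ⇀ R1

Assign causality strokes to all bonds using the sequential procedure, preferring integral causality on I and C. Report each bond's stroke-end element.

bond 2 stroke→Sf1  (Sf1 fixes flow; stroke at Sf1)
bond 4 stroke→Sf2  (Sf2: flow source, stroke at near end)
bond 0 stroke→J1  (J1 flow already set via bond 4)
bond 5 stroke→J1  (J1: bond 4 brought flow, rest push out)
bond 1 stroke→J3  (J3: bond 2 brought flow, rest push out)
bond 3 stroke→J2  (closing 0-jn rule on J2)

β0 →J1
β1 →J3
β2 →Sf1
β3 →J2
β4 →Sf2
β5 →J1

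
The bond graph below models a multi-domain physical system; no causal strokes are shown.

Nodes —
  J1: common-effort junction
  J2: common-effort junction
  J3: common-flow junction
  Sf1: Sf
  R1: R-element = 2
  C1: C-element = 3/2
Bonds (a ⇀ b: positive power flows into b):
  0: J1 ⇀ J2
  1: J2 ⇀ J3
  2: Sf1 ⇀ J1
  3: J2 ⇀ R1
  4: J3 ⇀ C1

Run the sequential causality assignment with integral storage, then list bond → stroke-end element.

#0 stroke at J1
#1 stroke at J2
#2 stroke at Sf1
#3 stroke at R1
#4 stroke at J3

β2 stroke→Sf1  (source Sf1 imposes f)
β0 stroke→J1  (only one effort-in slot at J1)
β4 stroke→J3  (C1 outputs effort q/C1)
β1 stroke→J2  (closing 1-jn rule on J3)
β3 stroke→R1  (0-jn J2 has e-setter on 1)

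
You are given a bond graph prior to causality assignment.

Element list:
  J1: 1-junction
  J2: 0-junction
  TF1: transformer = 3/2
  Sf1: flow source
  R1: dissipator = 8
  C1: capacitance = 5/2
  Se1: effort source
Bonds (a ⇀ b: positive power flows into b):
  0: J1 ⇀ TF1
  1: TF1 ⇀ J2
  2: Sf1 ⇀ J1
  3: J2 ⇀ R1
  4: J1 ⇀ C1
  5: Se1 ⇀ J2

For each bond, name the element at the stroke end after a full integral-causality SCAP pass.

bond 0 |J1
bond 1 |TF1
bond 2 |Sf1
bond 3 |R1
bond 4 |J1
bond 5 |J2

bond 2 |Sf1  (Sf1 (Sf) sets flow on bond)
bond 5 |J2  (Se1: effort source, stroke at far end)
bond 0 |J1  (J1: bond 2 brought flow, rest push out)
bond 4 |J1  (common-f at J1 fixed by 2)
bond 1 |TF1  (0-jn J2 has e-setter on 5)
bond 3 |R1  (J2 effort already set via bond 5)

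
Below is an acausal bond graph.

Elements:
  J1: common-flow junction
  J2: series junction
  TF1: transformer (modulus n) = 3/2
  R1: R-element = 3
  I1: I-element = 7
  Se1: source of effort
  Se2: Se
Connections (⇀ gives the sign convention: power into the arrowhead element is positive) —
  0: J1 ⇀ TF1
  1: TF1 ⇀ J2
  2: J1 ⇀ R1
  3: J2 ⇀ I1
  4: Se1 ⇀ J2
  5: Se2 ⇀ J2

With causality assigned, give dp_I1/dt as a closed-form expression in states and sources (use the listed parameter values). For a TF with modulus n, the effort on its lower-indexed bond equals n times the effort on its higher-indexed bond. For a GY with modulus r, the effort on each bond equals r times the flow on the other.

dp_I1/dt = E_Se1 + E_Se2 - 4*p_I1/21

b4 →J2  (Se1: effort source, stroke at far end)
b5 →J2  (Se2 (Se) sets effort on bond)
b3 →I1  (prefer integral on I1)
b1 →J2  (1-jn J2 has f-setter on 3)
b0 →TF1  (TF1: transformer flips bond 1)
b2 →J1  (1-jn J1 has f-setter on 0)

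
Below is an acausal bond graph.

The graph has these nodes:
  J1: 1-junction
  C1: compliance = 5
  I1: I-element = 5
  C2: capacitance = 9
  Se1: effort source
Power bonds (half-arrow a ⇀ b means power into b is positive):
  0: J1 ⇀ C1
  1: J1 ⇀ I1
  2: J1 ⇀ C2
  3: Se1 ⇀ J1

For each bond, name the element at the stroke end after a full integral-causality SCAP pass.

β3 →J1  (Se1 fixes effort; stroke away)
β0 →J1  (C1: C, integral causality)
β1 →I1  (I1 outputs flow p/I1)
β2 →J1  (J1: bond 1 brought flow, rest push out)

b0 stroke at J1
b1 stroke at I1
b2 stroke at J1
b3 stroke at J1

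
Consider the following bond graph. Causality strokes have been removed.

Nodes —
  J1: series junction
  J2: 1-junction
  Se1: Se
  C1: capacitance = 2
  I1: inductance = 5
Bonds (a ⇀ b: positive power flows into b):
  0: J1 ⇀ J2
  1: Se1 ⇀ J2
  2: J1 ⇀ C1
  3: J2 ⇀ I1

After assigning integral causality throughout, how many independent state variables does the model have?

2  (C1, I1 all integral)

bond 1 stroke at J2  (Se1 (Se) sets effort on bond)
bond 2 stroke at J1  (prefer integral on C1)
bond 0 stroke at J2  (only one flow-in slot at J1)
bond 3 stroke at I1  (only one flow-in slot at J2)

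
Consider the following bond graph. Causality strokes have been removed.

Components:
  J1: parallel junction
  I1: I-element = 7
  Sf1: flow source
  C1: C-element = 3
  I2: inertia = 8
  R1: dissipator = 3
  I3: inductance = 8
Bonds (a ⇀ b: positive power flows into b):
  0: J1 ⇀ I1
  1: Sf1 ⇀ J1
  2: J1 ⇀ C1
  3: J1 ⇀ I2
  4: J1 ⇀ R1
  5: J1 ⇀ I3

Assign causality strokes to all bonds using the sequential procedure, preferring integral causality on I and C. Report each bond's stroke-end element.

bond 0 stroke at I1
bond 1 stroke at Sf1
bond 2 stroke at J1
bond 3 stroke at I2
bond 4 stroke at R1
bond 5 stroke at I3

b1 stroke at Sf1  (Sf1: flow source, stroke at near end)
b0 stroke at I1  (prefer integral on I1)
b2 stroke at J1  (C1 outputs effort q/C1)
b3 stroke at I2  (common-e at J1 fixed by 2)
b4 stroke at R1  (common-e at J1 fixed by 2)
b5 stroke at I3  (J1: bond 2 brought effort, rest push out)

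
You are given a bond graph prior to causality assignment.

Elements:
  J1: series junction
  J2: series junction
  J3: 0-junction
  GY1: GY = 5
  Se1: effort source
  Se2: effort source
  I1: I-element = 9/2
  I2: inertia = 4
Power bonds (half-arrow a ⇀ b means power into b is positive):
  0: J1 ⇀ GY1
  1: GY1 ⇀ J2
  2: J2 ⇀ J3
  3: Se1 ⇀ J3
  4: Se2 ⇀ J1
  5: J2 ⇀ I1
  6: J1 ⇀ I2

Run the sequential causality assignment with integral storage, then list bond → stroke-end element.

β0 →J1
β1 →J2
β2 →J2
β3 →J3
β4 →J1
β5 →I1
β6 →I2

β3 stroke at J3  (Se1 (Se) sets effort on bond)
β4 stroke at J1  (Se2 fixes effort; stroke away)
β2 stroke at J2  (J3 effort already set via bond 3)
β5 stroke at I1  (prefer integral on I1)
β1 stroke at J2  (J2: bond 5 brought flow, rest push out)
β0 stroke at J1  (GY GY1: same side as bond 1)
β6 stroke at I2  (closing 1-jn rule on J1)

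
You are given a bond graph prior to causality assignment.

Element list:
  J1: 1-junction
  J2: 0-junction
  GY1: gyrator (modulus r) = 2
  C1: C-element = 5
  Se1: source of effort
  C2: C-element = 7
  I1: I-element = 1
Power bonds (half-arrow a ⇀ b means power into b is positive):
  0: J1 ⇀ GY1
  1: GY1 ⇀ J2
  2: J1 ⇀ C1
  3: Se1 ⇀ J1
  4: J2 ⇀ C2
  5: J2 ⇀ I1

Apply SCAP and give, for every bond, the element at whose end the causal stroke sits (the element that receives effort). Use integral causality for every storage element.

b3 stroke→J1  (Se1: effort source, stroke at far end)
b2 stroke→J1  (prefer integral on C1)
b0 stroke→GY1  (J1: last free bond brings flow in)
b1 stroke→GY1  (GY1 both-in/both-out from 0)
b4 stroke→J2  (C2 outputs effort q/C2)
b5 stroke→I1  (0-jn J2 has e-setter on 4)

bond 0 |GY1
bond 1 |GY1
bond 2 |J1
bond 3 |J1
bond 4 |J2
bond 5 |I1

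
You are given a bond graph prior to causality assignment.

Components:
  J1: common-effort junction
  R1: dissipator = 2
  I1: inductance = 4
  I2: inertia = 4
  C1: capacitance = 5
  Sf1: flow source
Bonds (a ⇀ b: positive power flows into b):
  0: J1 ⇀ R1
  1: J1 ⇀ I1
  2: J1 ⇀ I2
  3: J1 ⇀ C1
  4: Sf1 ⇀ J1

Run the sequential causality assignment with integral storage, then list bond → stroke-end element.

#0 stroke at R1
#1 stroke at I1
#2 stroke at I2
#3 stroke at J1
#4 stroke at Sf1

bond 4 |Sf1  (Sf1: flow source, stroke at near end)
bond 1 |I1  (I1 outputs flow p/I1)
bond 2 |I2  (prefer integral on I2)
bond 3 |J1  (C1: C, integral causality)
bond 0 |R1  (common-e at J1 fixed by 3)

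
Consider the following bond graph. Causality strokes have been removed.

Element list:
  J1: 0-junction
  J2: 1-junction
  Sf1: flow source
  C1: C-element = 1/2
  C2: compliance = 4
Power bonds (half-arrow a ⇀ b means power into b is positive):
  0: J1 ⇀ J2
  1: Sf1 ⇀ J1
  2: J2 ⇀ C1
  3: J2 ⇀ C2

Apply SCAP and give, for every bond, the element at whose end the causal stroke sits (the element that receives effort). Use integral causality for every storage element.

β1 |Sf1  (source Sf1 imposes f)
β0 |J1  (only one effort-in slot at J1)
β2 |J2  (1-jn J2 has f-setter on 0)
β3 |J2  (J2: bond 0 brought flow, rest push out)

bond 0 stroke at J1
bond 1 stroke at Sf1
bond 2 stroke at J2
bond 3 stroke at J2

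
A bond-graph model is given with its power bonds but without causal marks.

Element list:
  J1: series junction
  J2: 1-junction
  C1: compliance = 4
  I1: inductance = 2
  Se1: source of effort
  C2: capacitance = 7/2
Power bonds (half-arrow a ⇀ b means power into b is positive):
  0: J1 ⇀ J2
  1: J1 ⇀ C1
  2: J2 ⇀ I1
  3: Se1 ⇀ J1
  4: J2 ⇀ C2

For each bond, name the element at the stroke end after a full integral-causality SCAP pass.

#0 stroke→J2
#1 stroke→J1
#2 stroke→I1
#3 stroke→J1
#4 stroke→J2

#3 |J1  (Se1 (Se) sets effort on bond)
#1 |J1  (C1 integral (e out))
#0 |J2  (J1 needs exactly one f-in)
#2 |I1  (prefer integral on I1)
#4 |J2  (1-jn J2 has f-setter on 2)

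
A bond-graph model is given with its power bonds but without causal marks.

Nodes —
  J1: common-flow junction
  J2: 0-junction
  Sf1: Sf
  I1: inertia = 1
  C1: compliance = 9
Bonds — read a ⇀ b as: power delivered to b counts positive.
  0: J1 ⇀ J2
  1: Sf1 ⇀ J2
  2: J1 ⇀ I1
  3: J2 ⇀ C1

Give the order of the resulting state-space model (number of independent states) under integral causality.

2  (C1, I1 all integral)

bond 1 stroke at Sf1  (Sf1 (Sf) sets flow on bond)
bond 2 stroke at I1  (I1 integral (f out))
bond 0 stroke at J1  (1-jn J1 has f-setter on 2)
bond 3 stroke at J2  (J2 needs exactly one e-in)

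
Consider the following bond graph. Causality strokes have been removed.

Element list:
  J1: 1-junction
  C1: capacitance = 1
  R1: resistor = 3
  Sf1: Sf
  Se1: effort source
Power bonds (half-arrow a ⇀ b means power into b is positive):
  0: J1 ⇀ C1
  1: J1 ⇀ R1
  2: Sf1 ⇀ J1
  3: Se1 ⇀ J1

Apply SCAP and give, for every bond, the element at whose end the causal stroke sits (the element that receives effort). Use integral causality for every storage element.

bond 2 stroke at Sf1  (Sf1: flow source, stroke at near end)
bond 3 stroke at J1  (Se1: effort source, stroke at far end)
bond 0 stroke at J1  (common-f at J1 fixed by 2)
bond 1 stroke at J1  (1-jn J1 has f-setter on 2)

b0 →J1
b1 →J1
b2 →Sf1
b3 →J1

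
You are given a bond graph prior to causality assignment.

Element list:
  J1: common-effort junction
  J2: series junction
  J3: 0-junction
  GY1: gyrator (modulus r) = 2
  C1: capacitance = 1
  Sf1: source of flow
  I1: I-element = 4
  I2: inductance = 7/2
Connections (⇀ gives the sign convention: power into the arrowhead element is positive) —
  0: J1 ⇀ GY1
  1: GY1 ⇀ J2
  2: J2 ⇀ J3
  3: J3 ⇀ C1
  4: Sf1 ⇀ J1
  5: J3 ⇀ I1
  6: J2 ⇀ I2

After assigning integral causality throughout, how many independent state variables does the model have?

#4 stroke at Sf1  (Sf1: flow source, stroke at near end)
#0 stroke at J1  (J1 needs exactly one e-in)
#1 stroke at J2  (GY1 both-in/both-out from 0)
#3 stroke at J3  (C1 outputs effort q/C1)
#2 stroke at J2  (J3 effort already set via bond 3)
#5 stroke at I1  (common-e at J3 fixed by 3)
#6 stroke at I2  (J2: last free bond brings flow in)

3  (C1, I1, I2 all integral)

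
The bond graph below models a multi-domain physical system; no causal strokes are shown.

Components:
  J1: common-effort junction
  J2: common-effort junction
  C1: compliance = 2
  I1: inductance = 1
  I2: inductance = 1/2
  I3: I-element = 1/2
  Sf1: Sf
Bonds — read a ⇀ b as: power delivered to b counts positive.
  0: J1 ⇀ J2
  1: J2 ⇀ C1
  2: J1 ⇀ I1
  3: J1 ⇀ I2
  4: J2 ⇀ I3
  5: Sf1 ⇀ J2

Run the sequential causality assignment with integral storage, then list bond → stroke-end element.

bond 5 →Sf1  (source Sf1 imposes f)
bond 1 →J2  (C1 integral (e out))
bond 0 →J1  (J2 effort already set via bond 1)
bond 4 →I3  (0-jn J2 has e-setter on 1)
bond 2 →I1  (J1 effort already set via bond 0)
bond 3 →I2  (J1: bond 0 brought effort, rest push out)

#0 |J1
#1 |J2
#2 |I1
#3 |I2
#4 |I3
#5 |Sf1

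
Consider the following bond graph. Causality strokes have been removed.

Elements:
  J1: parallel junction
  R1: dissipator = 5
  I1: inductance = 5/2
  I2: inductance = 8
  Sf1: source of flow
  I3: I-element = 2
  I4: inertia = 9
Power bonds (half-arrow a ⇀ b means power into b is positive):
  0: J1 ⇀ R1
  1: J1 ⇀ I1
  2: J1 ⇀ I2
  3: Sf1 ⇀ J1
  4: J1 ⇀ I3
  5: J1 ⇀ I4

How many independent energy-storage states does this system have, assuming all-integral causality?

4  (I1, I2, I3, I4 all integral)

bond 3 |Sf1  (Sf1: flow source, stroke at near end)
bond 1 |I1  (I1 outputs flow p/I1)
bond 2 |I2  (I2 integral (f out))
bond 4 |I3  (I3: I, integral causality)
bond 5 |I4  (I4 outputs flow p/I4)
bond 0 |J1  (J1 needs exactly one e-in)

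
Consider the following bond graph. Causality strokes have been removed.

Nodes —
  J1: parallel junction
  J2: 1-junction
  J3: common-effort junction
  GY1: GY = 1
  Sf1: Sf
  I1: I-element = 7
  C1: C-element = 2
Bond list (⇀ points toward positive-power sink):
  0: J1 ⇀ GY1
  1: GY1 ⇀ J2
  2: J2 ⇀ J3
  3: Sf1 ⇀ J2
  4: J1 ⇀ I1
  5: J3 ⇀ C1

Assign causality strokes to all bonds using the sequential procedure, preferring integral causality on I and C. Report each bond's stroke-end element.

bond 0 stroke→J1
bond 1 stroke→J2
bond 2 stroke→J2
bond 3 stroke→Sf1
bond 4 stroke→I1
bond 5 stroke→J3

#3 stroke at Sf1  (Sf1: flow source, stroke at near end)
#1 stroke at J2  (common-f at J2 fixed by 3)
#2 stroke at J2  (J2 flow already set via bond 3)
#5 stroke at J3  (J3 needs exactly one e-in)
#0 stroke at J1  (through GY1, causality inverts; strokes same side of GY1)
#4 stroke at I1  (J1: bond 0 brought effort, rest push out)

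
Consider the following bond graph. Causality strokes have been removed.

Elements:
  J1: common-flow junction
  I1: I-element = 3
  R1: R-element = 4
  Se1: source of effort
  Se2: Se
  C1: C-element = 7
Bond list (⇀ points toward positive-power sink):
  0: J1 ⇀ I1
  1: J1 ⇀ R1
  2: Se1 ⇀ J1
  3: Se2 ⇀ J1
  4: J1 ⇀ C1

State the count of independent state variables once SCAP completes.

b2 stroke→J1  (Se1: effort source, stroke at far end)
b3 stroke→J1  (Se2 (Se) sets effort on bond)
b0 stroke→I1  (I1 integral (f out))
b1 stroke→J1  (common-f at J1 fixed by 0)
b4 stroke→J1  (J1: bond 0 brought flow, rest push out)

2  (C1, I1 all integral)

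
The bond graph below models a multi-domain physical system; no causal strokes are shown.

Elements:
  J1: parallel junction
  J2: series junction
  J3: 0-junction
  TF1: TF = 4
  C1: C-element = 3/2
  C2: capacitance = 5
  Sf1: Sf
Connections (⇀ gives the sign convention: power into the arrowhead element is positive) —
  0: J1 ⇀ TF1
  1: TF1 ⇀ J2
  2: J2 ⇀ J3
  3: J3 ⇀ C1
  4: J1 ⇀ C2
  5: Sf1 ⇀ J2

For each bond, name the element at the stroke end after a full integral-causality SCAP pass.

β0 →TF1
β1 →J2
β2 →J2
β3 →J3
β4 →J1
β5 →Sf1

bond 5 |Sf1  (Sf1 (Sf) sets flow on bond)
bond 1 |J2  (J2 flow already set via bond 5)
bond 2 |J2  (common-f at J2 fixed by 5)
bond 3 |J3  (closing 0-jn rule on J3)
bond 0 |TF1  (through TF1, causality passes straight; one stroke at TF1)
bond 4 |J1  (J1: last free bond brings effort in)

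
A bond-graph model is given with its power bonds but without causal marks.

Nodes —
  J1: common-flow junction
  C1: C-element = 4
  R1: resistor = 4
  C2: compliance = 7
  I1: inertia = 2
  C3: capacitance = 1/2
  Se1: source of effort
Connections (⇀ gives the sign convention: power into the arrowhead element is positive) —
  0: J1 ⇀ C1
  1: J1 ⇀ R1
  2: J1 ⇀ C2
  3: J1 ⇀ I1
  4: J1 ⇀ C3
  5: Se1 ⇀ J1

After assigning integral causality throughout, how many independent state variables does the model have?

#5 stroke→J1  (source Se1 imposes e)
#0 stroke→J1  (C1 integral (e out))
#2 stroke→J1  (C2 integral (e out))
#3 stroke→I1  (I1 integral (f out))
#1 stroke→J1  (1-jn J1 has f-setter on 3)
#4 stroke→J1  (1-jn J1 has f-setter on 3)

4  (C1, C2, C3, I1 all integral)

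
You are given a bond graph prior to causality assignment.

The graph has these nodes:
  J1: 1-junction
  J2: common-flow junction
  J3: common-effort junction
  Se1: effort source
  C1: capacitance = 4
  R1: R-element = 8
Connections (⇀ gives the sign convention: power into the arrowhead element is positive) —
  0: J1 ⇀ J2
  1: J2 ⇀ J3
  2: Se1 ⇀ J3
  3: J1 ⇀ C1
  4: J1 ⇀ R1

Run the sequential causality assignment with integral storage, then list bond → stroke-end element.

β0 |J1
β1 |J2
β2 |J3
β3 |J1
β4 |R1

β2 stroke→J3  (Se1 fixes effort; stroke away)
β1 stroke→J2  (0-jn J3 has e-setter on 2)
β0 stroke→J1  (J2: last free bond brings flow in)
β3 stroke→J1  (prefer integral on C1)
β4 stroke→R1  (J1: last free bond brings flow in)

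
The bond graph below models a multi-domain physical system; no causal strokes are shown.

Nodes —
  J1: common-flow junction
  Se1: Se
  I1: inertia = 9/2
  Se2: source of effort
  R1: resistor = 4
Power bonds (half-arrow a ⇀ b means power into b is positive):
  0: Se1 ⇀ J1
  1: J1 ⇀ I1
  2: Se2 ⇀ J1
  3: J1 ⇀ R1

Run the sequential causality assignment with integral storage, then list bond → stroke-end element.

bond 0 stroke at J1
bond 1 stroke at I1
bond 2 stroke at J1
bond 3 stroke at J1

β0 stroke→J1  (Se1 fixes effort; stroke away)
β2 stroke→J1  (Se2: effort source, stroke at far end)
β1 stroke→I1  (prefer integral on I1)
β3 stroke→J1  (1-jn J1 has f-setter on 1)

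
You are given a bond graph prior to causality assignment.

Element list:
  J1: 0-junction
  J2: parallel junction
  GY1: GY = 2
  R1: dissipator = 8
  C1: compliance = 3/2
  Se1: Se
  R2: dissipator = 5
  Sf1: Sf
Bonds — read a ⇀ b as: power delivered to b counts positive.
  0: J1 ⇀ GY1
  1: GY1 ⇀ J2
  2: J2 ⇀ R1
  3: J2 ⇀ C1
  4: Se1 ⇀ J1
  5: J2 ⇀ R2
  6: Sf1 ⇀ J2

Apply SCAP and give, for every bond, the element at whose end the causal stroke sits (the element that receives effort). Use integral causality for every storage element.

bond 0 |GY1
bond 1 |GY1
bond 2 |R1
bond 3 |J2
bond 4 |J1
bond 5 |R2
bond 6 |Sf1

β4 stroke→J1  (Se1 (Se) sets effort on bond)
β6 stroke→Sf1  (Sf1 (Sf) sets flow on bond)
β0 stroke→GY1  (J1 effort already set via bond 4)
β1 stroke→GY1  (through GY1, causality inverts; strokes same side of GY1)
β3 stroke→J2  (C1: C, integral causality)
β2 stroke→R1  (J2: bond 3 brought effort, rest push out)
β5 stroke→R2  (J2: bond 3 brought effort, rest push out)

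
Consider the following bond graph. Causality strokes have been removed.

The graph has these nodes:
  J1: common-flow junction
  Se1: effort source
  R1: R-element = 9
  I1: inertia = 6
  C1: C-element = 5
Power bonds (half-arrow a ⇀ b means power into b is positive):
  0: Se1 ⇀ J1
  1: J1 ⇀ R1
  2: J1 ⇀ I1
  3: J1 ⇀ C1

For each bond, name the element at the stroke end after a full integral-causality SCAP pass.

#0 stroke at J1
#1 stroke at J1
#2 stroke at I1
#3 stroke at J1

b0 stroke at J1  (source Se1 imposes e)
b2 stroke at I1  (I1 integral (f out))
b1 stroke at J1  (common-f at J1 fixed by 2)
b3 stroke at J1  (common-f at J1 fixed by 2)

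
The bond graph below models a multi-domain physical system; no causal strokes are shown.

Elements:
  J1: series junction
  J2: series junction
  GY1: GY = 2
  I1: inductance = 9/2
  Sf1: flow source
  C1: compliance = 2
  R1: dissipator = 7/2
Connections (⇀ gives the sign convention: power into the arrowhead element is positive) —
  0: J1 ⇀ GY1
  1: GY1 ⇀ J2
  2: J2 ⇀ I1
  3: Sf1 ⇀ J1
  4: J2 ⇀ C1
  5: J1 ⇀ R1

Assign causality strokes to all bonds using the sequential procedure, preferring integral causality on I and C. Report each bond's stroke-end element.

β0 stroke→J1
β1 stroke→J2
β2 stroke→I1
β3 stroke→Sf1
β4 stroke→J2
β5 stroke→J1

#3 stroke→Sf1  (source Sf1 imposes f)
#0 stroke→J1  (1-jn J1 has f-setter on 3)
#5 stroke→J1  (1-jn J1 has f-setter on 3)
#1 stroke→J2  (GY1 both-in/both-out from 0)
#2 stroke→I1  (I1: I, integral causality)
#4 stroke→J2  (1-jn J2 has f-setter on 2)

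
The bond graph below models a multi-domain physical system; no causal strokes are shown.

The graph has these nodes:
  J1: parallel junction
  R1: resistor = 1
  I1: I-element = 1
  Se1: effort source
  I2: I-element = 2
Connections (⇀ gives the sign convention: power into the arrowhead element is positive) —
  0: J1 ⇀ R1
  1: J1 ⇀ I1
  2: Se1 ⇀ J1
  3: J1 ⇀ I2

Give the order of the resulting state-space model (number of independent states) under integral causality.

#2 →J1  (source Se1 imposes e)
#0 →R1  (J1 effort already set via bond 2)
#1 →I1  (0-jn J1 has e-setter on 2)
#3 →I2  (J1 effort already set via bond 2)

2  (I1, I2 all integral)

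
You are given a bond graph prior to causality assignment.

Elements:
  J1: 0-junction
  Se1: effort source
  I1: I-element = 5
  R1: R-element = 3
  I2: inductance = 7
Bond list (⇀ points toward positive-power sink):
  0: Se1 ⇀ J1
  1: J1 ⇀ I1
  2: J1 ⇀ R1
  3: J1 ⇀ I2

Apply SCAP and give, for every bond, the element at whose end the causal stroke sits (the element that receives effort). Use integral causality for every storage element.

β0 stroke at J1
β1 stroke at I1
β2 stroke at R1
β3 stroke at I2

#0 →J1  (Se1: effort source, stroke at far end)
#1 →I1  (J1: bond 0 brought effort, rest push out)
#2 →R1  (J1 effort already set via bond 0)
#3 →I2  (0-jn J1 has e-setter on 0)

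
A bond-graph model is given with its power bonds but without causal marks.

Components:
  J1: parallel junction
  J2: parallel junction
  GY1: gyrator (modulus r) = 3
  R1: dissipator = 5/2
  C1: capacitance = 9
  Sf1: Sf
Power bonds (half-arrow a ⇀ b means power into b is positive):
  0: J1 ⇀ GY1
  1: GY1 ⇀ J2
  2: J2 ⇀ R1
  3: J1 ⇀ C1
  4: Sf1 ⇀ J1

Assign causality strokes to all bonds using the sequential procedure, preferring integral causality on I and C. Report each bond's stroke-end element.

bond 0 →GY1
bond 1 →GY1
bond 2 →J2
bond 3 →J1
bond 4 →Sf1

b4 stroke at Sf1  (Sf1 (Sf) sets flow on bond)
b3 stroke at J1  (C1 outputs effort q/C1)
b0 stroke at GY1  (J1 effort already set via bond 3)
b1 stroke at GY1  (GY1 both-in/both-out from 0)
b2 stroke at J2  (closing 0-jn rule on J2)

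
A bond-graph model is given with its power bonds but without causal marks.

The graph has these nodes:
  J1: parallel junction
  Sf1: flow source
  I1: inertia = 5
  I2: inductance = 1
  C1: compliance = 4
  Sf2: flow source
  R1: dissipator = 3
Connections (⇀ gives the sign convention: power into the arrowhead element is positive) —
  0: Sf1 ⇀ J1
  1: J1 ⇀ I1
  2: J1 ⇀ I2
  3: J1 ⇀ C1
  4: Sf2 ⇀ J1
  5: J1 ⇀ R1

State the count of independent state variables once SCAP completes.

3  (C1, I1, I2 all integral)

β0 →Sf1  (Sf1 fixes flow; stroke at Sf1)
β4 →Sf2  (Sf2: flow source, stroke at near end)
β1 →I1  (I1 outputs flow p/I1)
β2 →I2  (prefer integral on I2)
β3 →J1  (C1: C, integral causality)
β5 →R1  (J1 effort already set via bond 3)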